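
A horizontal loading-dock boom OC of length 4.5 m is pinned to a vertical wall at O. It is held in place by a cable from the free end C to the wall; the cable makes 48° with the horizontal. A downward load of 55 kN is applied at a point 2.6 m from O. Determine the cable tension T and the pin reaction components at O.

ΣM about O: T·sin48°·4.5 − 55·2.6 = 0 → T = 143/(4.5·0.743145) = 42.7612 ≈ 42.76 kN.
ΣF_x = 0: O_x − T·cos48° = 0 → O_x = 42.7612 × 0.669131 = 28.61 kN.
ΣF_y = 0: O_y + T·sin48° − 55 = 0 → O_y = 55 − 42.7612 × 0.743145 = 23.22 kN.

T = 42.76 kN, O_x = 28.61 kN, O_y = 23.22 kN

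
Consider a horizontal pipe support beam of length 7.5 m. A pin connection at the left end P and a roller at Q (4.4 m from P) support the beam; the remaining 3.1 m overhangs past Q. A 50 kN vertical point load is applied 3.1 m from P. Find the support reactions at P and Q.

Moments about P: Q_y·4.4 − 50·3.1 = 0 → Q_y = 155/4.4 = 35.2273 ≈ 35.23 kN.
ΣF_y = 0: P_y + 35.2273 − 50 = 0 → P_y = 14.77 kN.
ΣF_x = 0: no horizontal applied forces, so P_x = 0.

P_x = 0, P_y = 14.77 kN, Q_y = 35.23 kN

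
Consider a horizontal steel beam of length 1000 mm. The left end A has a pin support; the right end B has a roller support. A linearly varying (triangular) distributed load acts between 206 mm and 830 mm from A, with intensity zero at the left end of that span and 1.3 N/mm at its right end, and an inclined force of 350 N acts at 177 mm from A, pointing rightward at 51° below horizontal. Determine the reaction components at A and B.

A_x = -220.3 N, A_y = 377.2 N, B_y = 300.4 N

Resultant of the triangular load: ½ × 1.3 × 624 = 405.6 N, acting at 622 mm from A (one-third of the span from the peak).
ΣM about A: B_y·1000 − (½·1.3·624)·622 − 350·sin51°·177 = 0 → B_y = 300427/1000 = 300.427 ≈ 300.4 N.
ΣF_y = 0: A_y + 300.427 − ½·1.3·624 − 350·sin51° = 0 → A_y = 377.2 N.
ΣF_x = 0: A_x + 350·cos51° = 0 → A_x = -220.3 N.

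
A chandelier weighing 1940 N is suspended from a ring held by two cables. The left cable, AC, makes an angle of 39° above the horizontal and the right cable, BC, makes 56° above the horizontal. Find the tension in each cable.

ΣF_x = 0: −T_AC·cos39° + T_BC·cos56° = 0 → T_BC = 1.38976·T_AC.
ΣF_y = 0: T_AC·sin39° + T_BC·sin56° = 1940.
Substitute: T_AC·(0.62932 + 1.38976·0.829038) = 1940 → T_AC = 1088.98 ≈ 1089 N.
Then T_BC = 1.38976 × 1088.98 = 1513 N.

T_AC = 1089 N, T_BC = 1513 N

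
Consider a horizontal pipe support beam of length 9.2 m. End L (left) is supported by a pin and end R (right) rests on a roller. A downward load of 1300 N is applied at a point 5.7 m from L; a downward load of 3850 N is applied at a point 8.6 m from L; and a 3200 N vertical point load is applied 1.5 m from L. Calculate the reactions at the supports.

L_x = 0, L_y = 3424 N, R_y = 4926 N

Moments about L: R_y·9.2 − 1300·5.7 − 3850·8.6 − 3200·1.5 = 0 → R_y = 45320/9.2 = 4926.09 ≈ 4926 N.
ΣF_y = 0: L_y + 4926.09 − 1300 − 3850 − 3200 = 0 → L_y = 3424 N.
ΣF_x = 0: no horizontal applied forces, so L_x = 0.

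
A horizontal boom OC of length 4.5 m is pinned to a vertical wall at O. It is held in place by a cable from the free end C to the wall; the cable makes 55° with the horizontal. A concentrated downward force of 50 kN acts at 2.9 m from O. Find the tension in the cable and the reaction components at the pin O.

ΣM about O: T·sin55°·4.5 − 50·2.9 = 0 → T = 145/(4.5·0.819152) = 39.3361 ≈ 39.34 kN.
ΣF_x = 0: O_x − T·cos55° = 0 → O_x = 39.3361 × 0.573576 = 22.56 kN.
ΣF_y = 0: O_y + T·sin55° − 50 = 0 → O_y = 50 − 39.3361 × 0.819152 = 17.78 kN.

T = 39.34 kN, O_x = 22.56 kN, O_y = 17.78 kN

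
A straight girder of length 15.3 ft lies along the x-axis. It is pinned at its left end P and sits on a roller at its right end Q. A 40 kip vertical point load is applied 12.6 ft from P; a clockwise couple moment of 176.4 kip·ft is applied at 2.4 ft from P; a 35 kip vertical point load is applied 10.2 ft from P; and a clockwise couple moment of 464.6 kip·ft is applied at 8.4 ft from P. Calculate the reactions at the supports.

P_x = 0, P_y = -23.17 kip, Q_y = 98.17 kip

Moments about P: Q_y·15.3 − 40·12.6 − 176.4 − 35·10.2 − 464.6 = 0 → Q_y = 1502/15.3 = 98.1699 ≈ 98.17 kip.
ΣF_y = 0: P_y + 98.1699 − 40 − 35 = 0 → P_y = -23.17 kip.
ΣF_x = 0: no horizontal applied forces, so P_x = 0.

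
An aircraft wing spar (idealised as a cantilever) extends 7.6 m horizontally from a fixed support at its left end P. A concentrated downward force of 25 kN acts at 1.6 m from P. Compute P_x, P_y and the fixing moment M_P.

P_x = 0, P_y = 25.00 kN, M_P = 40.00 kN·m

ΣF_x = 0: P_x = 0.
ΣF_y = 0: P_y − 25 = 0 → P_y = 25.00 kN.
ΣM about P: M_P − 25·1.6 = 0 → M_P = 40.00 kN·m.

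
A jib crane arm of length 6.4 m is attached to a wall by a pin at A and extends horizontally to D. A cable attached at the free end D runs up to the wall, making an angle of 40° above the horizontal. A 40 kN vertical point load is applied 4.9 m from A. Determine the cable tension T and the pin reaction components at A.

ΣM about A: T·sin40°·6.4 − 40·4.9 = 0 → T = 196/(6.4·0.642788) = 47.644 ≈ 47.64 kN.
ΣF_x = 0: A_x − T·cos40° = 0 → A_x = 47.644 × 0.766044 = 36.50 kN.
ΣF_y = 0: A_y + T·sin40° − 40 = 0 → A_y = 40 − 47.644 × 0.642788 = 9.375 kN.

T = 47.64 kN, A_x = 36.50 kN, A_y = 9.375 kN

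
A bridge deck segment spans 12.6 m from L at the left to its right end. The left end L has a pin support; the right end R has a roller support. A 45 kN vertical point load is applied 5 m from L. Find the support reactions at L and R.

Taking moments about L: R_y·12.6 − 45·5 = 0 → R_y = 225/12.6 = 17.8571 ≈ 17.86 kN.
ΣF_y = 0: L_y + 17.8571 − 45 = 0 → L_y = 27.14 kN.
ΣF_x = 0: no horizontal applied forces, so L_x = 0.

L_x = 0, L_y = 27.14 kN, R_y = 17.86 kN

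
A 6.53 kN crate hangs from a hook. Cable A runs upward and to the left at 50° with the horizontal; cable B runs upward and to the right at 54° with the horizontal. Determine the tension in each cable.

T_A = 3.956 kN, T_B = 4.326 kN

ΣF_x = 0: −T_A·cos50° + T_B·cos54° = 0 → T_B = 1.09358·T_A.
ΣF_y = 0: T_A·sin50° + T_B·sin54° = 6.53.
Substitute: T_A·(0.766044 + 1.09358·0.809017) = 6.53 → T_A = 3.95573 ≈ 3.956 kN.
Then T_B = 1.09358 × 3.95573 = 4.326 kN.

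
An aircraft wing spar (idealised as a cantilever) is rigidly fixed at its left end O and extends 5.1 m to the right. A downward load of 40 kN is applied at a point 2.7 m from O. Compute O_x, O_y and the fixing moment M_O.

ΣF_x = 0: O_x = 0.
ΣF_y = 0: O_y − 40 = 0 → O_y = 40.00 kN.
ΣM about O: M_O − 40·2.7 = 0 → M_O = 108.0 kN·m.

O_x = 0, O_y = 40.00 kN, M_O = 108.0 kN·m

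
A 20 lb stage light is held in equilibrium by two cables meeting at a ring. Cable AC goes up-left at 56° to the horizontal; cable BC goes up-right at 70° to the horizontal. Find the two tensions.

T_AC = 8.455 lb, T_BC = 13.82 lb

ΣF_x = 0: −T_AC·cos56° + T_BC·cos70° = 0 → T_BC = 1.63497·T_AC.
ΣF_y = 0: T_AC·sin56° + T_BC·sin70° = 20.
Substitute: T_AC·(0.829038 + 1.63497·0.939693) = 20 → T_AC = 8.4552 ≈ 8.455 lb.
Then T_BC = 1.63497 × 8.4552 = 13.82 lb.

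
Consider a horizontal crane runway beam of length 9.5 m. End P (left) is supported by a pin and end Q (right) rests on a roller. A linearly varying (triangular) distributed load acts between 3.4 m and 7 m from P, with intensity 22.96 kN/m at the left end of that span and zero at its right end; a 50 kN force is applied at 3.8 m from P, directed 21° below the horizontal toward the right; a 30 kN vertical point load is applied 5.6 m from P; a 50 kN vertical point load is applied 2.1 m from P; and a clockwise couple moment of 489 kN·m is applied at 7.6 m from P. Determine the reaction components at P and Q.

P_x = -46.68 kN, P_y = 31.86 kN, Q_y = 107.4 kN

Resultant of the triangular load: ½ × 22.96 × 3.6 = 41.328 kN, acting at 4.6 m from P (one-third of the span from the peak).
Moments about P: Q_y·9.5 − (½·22.96·3.6)·4.6 − 50·sin21°·3.8 − 30·5.6 − 50·2.1 − 489 = 0 → Q_y = 1020.2/9.5 = 107.389 ≈ 107.4 kN.
ΣF_y = 0: P_y + 107.389 − ½·22.96·3.6 − 50·sin21° − 30 − 50 = 0 → P_y = 31.86 kN.
ΣF_x = 0: P_x + 50·cos21° = 0 → P_x = -46.68 kN.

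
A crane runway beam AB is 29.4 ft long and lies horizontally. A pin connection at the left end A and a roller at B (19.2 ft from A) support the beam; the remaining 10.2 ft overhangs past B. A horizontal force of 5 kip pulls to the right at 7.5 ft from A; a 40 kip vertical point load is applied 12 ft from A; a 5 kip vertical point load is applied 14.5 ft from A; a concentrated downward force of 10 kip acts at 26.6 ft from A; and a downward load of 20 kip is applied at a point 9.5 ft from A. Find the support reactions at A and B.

A_x = -5.000 kip, A_y = 22.47 kip, B_y = 52.53 kip

Moments about A: B_y·19.2 − 40·12 − 5·14.5 − 10·26.6 − 20·9.5 = 0 → B_y = 1008.5/19.2 = 52.526 ≈ 52.53 kip.
ΣF_y = 0: A_y + 52.526 − 40 − 5 − 10 − 20 = 0 → A_y = 22.47 kip.
ΣF_x = 0: A_x + 5 = 0 → A_x = -5.000 kip.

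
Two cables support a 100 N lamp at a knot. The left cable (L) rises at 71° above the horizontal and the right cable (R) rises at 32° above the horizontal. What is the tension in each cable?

T_L = 87.04 N, T_R = 33.41 N

ΣF_x = 0: −T_L·cos71° + T_R·cos32° = 0 → T_R = 0.383903·T_L.
ΣF_y = 0: T_L·sin71° + T_R·sin32° = 100.
Substitute: T_L·(0.945519 + 0.383903·0.529919) = 100 → T_L = 87.0355 ≈ 87.04 N.
Then T_R = 0.383903 × 87.0355 = 33.41 N.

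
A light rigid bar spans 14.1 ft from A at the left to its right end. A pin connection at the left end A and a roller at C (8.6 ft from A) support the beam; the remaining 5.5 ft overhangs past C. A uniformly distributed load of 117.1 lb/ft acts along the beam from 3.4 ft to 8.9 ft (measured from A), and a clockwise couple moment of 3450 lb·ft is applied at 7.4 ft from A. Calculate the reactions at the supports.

Resultant of the distributed load: 117.1 × 5.5 = 644.05 lb at 6.15 ft from A.
Taking moments about A: C_y·8.6 − (117.1·5.5)·6.15 − 3450 = 0 → C_y = 7410.9075/8.6 = 861.733 ≈ 861.7 lb.
ΣF_y = 0: A_y + 861.733 − 117.1·5.5 = 0 → A_y = -217.7 lb.
ΣF_x = 0: no horizontal applied forces, so A_x = 0.

A_x = 0, A_y = -217.7 lb, C_y = 861.7 lb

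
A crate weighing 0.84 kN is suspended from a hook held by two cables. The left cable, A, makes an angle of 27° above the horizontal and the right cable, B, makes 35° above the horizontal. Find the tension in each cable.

ΣF_x = 0: −T_A·cos27° + T_B·cos35° = 0 → T_B = 1.08772·T_A.
ΣF_y = 0: T_A·sin27° + T_B·sin35° = 0.84.
Substitute: T_A·(0.45399 + 1.08772·0.573576) = 0.84 → T_A = 0.779307 ≈ 0.7793 kN.
Then T_B = 1.08772 × 0.779307 = 0.8477 kN.

T_A = 0.7793 kN, T_B = 0.8477 kN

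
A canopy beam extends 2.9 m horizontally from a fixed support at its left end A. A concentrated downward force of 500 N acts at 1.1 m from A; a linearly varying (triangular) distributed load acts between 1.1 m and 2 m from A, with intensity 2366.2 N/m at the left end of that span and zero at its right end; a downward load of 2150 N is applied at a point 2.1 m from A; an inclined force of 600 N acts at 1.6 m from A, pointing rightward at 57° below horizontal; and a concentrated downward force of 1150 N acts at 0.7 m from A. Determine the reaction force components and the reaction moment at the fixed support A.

A_x = -326.8 N, A_y = 5368 N, M_A = 8166 N·m

Resultant of the triangular load: ½ × 2366.2 × 0.9 = 1064.79 N, acting at 1.4 m from A (one-third of the span from the peak).
ΣF_x = 0: A_x + 600·cos57° = 0 → A_x = -326.8 N.
ΣF_y = 0: A_y − 500 − ½·2366.2·0.9 − 2150 − 600·sin57° − 1150 = 0 → A_y = 5368 N.
ΣM about A: M_A − 500·1.1 − (½·2366.2·0.9)·1.4 − 2150·2.1 − 600·sin57°·1.6 − 1150·0.7 = 0 → M_A = 8166 N·m.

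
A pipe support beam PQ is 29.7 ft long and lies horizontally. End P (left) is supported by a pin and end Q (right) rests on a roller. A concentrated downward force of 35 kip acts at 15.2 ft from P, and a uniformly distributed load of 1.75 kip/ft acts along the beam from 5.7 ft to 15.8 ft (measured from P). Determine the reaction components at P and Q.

P_x = 0, P_y = 28.37 kip, Q_y = 24.31 kip

Resultant of the distributed load: 1.75 × 10.1 = 17.675 kip at 10.75 ft from P.
Taking moments about P: Q_y·29.7 − 35·15.2 − (1.75·10.1)·10.75 = 0 → Q_y = 722.00625/29.7 = 24.31 kip.
ΣF_y = 0: P_y + 24.31 − 35 − 1.75·10.1 = 0 → P_y = 28.37 kip.
ΣF_x = 0: no horizontal applied forces, so P_x = 0.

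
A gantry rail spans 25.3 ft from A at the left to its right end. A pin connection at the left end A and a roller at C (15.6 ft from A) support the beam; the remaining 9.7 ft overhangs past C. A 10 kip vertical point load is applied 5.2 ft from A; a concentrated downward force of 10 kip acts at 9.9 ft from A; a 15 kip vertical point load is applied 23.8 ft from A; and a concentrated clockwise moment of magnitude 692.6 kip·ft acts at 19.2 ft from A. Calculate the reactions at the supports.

ΣM about A: C_y·15.6 − 10·5.2 − 10·9.9 − 15·23.8 − 692.6 = 0 → C_y = 1200.6/15.6 = 76.9615 ≈ 76.96 kip.
ΣF_y = 0: A_y + 76.9615 − 10 − 10 − 15 = 0 → A_y = -41.96 kip.
ΣF_x = 0: no horizontal applied forces, so A_x = 0.

A_x = 0, A_y = -41.96 kip, C_y = 76.96 kip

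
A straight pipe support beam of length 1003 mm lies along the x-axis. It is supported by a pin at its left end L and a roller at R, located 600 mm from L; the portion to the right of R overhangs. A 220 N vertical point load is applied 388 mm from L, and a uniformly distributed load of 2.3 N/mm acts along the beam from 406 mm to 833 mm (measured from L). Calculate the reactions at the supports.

Resultant of the distributed load: 2.3 × 427 = 982.1 N at 619.5 mm from L.
Moments about L: R_y·600 − 220·388 − (2.3·427)·619.5 = 0 → R_y = 693770.95/600 = 1156.28 ≈ 1156 N.
ΣF_y = 0: L_y + 1156.28 − 220 − 2.3·427 = 0 → L_y = 45.82 N.
ΣF_x = 0: no horizontal applied forces, so L_x = 0.

L_x = 0, L_y = 45.82 N, R_y = 1156 N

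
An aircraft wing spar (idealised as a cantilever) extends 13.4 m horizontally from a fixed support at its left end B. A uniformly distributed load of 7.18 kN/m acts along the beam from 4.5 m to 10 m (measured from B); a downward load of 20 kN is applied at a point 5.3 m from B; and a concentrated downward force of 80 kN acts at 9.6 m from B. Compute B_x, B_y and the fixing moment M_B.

B_x = 0, B_y = 139.5 kN, M_B = 1160 kN·m

Resultant of the distributed load: 7.18 × 5.5 = 39.49 kN at 7.25 m from B.
ΣF_x = 0: B_x = 0.
ΣF_y = 0: B_y − 7.18·5.5 − 20 − 80 = 0 → B_y = 139.5 kN.
ΣM about B: M_B − (7.18·5.5)·7.25 − 20·5.3 − 80·9.6 = 0 → M_B = 1160 kN·m.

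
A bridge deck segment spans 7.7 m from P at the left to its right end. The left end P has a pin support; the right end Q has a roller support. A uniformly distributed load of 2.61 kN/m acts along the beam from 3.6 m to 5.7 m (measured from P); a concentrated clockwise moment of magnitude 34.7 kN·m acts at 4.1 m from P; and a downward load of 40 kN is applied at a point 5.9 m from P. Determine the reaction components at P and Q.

P_x = 0, P_y = 7.015 kN, Q_y = 38.47 kN

Resultant of the distributed load: 2.61 × 2.1 = 5.481 kN at 4.65 m from P.
ΣM about P: Q_y·7.7 − (2.61·2.1)·4.65 − 34.7 − 40·5.9 = 0 → Q_y = 296.18665/7.7 = 38.4658 ≈ 38.47 kN.
ΣF_y = 0: P_y + 38.4658 − 2.61·2.1 − 40 = 0 → P_y = 7.015 kN.
ΣF_x = 0: no horizontal applied forces, so P_x = 0.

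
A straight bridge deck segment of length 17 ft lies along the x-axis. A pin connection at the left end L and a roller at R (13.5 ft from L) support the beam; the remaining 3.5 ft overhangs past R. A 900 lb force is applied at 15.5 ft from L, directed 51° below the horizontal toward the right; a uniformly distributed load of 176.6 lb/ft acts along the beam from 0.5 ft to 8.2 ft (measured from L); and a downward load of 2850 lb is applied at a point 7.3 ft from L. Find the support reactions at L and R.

Resultant of the distributed load: 176.6 × 7.7 = 1359.82 lb at 4.35 ft from L.
ΣM about L: R_y·13.5 − 900·sin51°·15.5 − (176.6·7.7)·4.35 − 2850·7.3 = 0 → R_y = 37561.4/13.5 = 2782.33 ≈ 2782 lb.
ΣF_y = 0: L_y + 2782.33 − 900·sin51° − 176.6·7.7 − 2850 = 0 → L_y = 2127 lb.
ΣF_x = 0: L_x + 900·cos51° = 0 → L_x = -566.4 lb.

L_x = -566.4 lb, L_y = 2127 lb, R_y = 2782 lb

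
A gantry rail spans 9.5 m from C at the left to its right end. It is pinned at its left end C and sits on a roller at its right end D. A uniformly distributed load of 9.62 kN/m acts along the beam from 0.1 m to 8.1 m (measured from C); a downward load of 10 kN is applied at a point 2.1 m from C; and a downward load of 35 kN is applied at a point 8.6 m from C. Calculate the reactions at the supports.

Resultant of the distributed load: 9.62 × 8 = 76.96 kN at 4.1 m from C.
Taking moments about C: D_y·9.5 − (9.62·8)·4.1 − 10·2.1 − 35·8.6 = 0 → D_y = 637.536/9.5 = 67.1091 ≈ 67.11 kN.
ΣF_y = 0: C_y + 67.1091 − 9.62·8 − 10 − 35 = 0 → C_y = 54.85 kN.
ΣF_x = 0: no horizontal applied forces, so C_x = 0.

C_x = 0, C_y = 54.85 kN, D_y = 67.11 kN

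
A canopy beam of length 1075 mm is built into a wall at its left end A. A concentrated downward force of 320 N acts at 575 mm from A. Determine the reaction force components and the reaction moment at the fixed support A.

ΣF_x = 0: A_x = 0.
ΣF_y = 0: A_y − 320 = 0 → A_y = 320.0 N.
ΣM about A: M_A − 320·575 = 0 → M_A = 184000 N·mm.

A_x = 0, A_y = 320.0 N, M_A = 184000 N·mm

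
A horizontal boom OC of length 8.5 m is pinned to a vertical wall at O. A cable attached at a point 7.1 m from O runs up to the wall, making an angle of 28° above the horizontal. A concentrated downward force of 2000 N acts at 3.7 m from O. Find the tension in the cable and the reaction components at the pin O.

ΣM about O: T·sin28°·7.1 − 2000·3.7 = 0 → T = 7400/(7.1·0.469472) = 2220.05 ≈ 2220 N.
ΣF_x = 0: O_x − T·cos28° = 0 → O_x = 2220.05 × 0.882948 = 1960 N.
ΣF_y = 0: O_y + T·sin28° − 2000 = 0 → O_y = 2000 − 2220.05 × 0.469472 = 957.7 N.

T = 2220 N, O_x = 1960 N, O_y = 957.7 N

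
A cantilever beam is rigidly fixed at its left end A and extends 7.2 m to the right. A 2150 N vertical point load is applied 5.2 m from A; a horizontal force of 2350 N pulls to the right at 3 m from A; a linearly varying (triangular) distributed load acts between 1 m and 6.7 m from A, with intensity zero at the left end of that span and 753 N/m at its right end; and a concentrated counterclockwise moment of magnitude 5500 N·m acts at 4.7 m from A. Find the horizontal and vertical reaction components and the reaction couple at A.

Resultant of the triangular load: ½ × 753 × 5.7 = 2146.05 N, acting at 4.8 m from A (one-third of the span from the peak).
ΣF_x = 0: A_x + 2350 = 0 → A_x = -2350 N.
ΣF_y = 0: A_y − 2150 − ½·753·5.7 = 0 → A_y = 4296 N.
ΣM about A: M_A − 2150·5.2 − (½·753·5.7)·4.8 + 5500 = 0 → M_A = 15980 N·m.

A_x = -2350 N, A_y = 4296 N, M_A = 15980 N·m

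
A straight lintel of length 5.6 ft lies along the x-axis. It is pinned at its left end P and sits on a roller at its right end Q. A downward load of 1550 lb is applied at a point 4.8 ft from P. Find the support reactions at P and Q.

P_x = 0, P_y = 221.4 lb, Q_y = 1329 lb

ΣM about P: Q_y·5.6 − 1550·4.8 = 0 → Q_y = 7440/5.6 = 1328.57 ≈ 1329 lb.
ΣF_y = 0: P_y + 1328.57 − 1550 = 0 → P_y = 221.4 lb.
ΣF_x = 0: no horizontal applied forces, so P_x = 0.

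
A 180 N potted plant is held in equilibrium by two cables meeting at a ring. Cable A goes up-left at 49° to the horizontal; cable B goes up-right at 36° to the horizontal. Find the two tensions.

ΣF_x = 0: −T_A·cos49° + T_B·cos36° = 0 → T_B = 0.810934·T_A.
ΣF_y = 0: T_A·sin49° + T_B·sin36° = 180.
Substitute: T_A·(0.75471 + 0.810934·0.587785) = 180 → T_A = 146.179 ≈ 146.2 N.
Then T_B = 0.810934 × 146.179 = 118.5 N.

T_A = 146.2 N, T_B = 118.5 N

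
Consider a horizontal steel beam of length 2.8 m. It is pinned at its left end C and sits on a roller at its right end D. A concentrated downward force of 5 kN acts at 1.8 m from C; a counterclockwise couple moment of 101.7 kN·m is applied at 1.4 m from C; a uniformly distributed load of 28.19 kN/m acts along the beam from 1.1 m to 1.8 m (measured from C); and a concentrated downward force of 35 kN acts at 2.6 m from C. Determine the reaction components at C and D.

Resultant of the distributed load: 28.19 × 0.7 = 19.733 kN at 1.45 m from C.
Taking moments about C: D_y·2.8 − 5·1.8 + 101.7 − (28.19·0.7)·1.45 − 35·2.6 = 0 → D_y = 26.91285/2.8 = 9.61173 ≈ 9.612 kN.
ΣF_y = 0: C_y + 9.61173 − 5 − 28.19·0.7 − 35 = 0 → C_y = 50.12 kN.
ΣF_x = 0: no horizontal applied forces, so C_x = 0.

C_x = 0, C_y = 50.12 kN, D_y = 9.612 kN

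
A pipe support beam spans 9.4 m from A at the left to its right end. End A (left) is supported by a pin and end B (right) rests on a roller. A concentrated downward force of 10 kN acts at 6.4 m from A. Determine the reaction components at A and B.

A_x = 0, A_y = 3.191 kN, B_y = 6.809 kN

ΣM about A: B_y·9.4 − 10·6.4 = 0 → B_y = 64/9.4 = 6.80851 ≈ 6.809 kN.
ΣF_y = 0: A_y + 6.80851 − 10 = 0 → A_y = 3.191 kN.
ΣF_x = 0: no horizontal applied forces, so A_x = 0.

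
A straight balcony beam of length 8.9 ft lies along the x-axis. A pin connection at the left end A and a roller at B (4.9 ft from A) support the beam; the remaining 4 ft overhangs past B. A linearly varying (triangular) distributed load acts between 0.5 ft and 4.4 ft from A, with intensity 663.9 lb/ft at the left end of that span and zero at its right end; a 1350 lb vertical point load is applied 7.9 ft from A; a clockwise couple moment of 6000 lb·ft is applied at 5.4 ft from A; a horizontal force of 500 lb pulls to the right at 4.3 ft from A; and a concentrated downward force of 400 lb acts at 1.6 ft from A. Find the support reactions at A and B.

A_x = -500.0 lb, A_y = -962.6 lb, B_y = 4007 lb

Resultant of the triangular load: ½ × 663.9 × 3.9 = 1294.605 lb, acting at 1.8 ft from A (one-third of the span from the peak).
Taking moments about A: B_y·4.9 − (½·663.9·3.9)·1.8 − 1350·7.9 − 6000 − 400·1.6 = 0 → B_y = 19635.289/4.9 = 4007.2 ≈ 4007 lb.
ΣF_y = 0: A_y + 4007.2 − ½·663.9·3.9 − 1350 − 400 = 0 → A_y = -962.6 lb.
ΣF_x = 0: A_x + 500 = 0 → A_x = -500.0 lb.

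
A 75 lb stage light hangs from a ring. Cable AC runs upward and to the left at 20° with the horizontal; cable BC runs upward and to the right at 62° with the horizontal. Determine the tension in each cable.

T_AC = 35.56 lb, T_BC = 71.17 lb

ΣF_x = 0: −T_AC·cos20° + T_BC·cos62° = 0 → T_BC = 2.0016·T_AC.
ΣF_y = 0: T_AC·sin20° + T_BC·sin62° = 75.
Substitute: T_AC·(0.34202 + 2.0016·0.882948) = 75 → T_AC = 35.5563 ≈ 35.56 lb.
Then T_BC = 2.0016 × 35.5563 = 71.17 lb.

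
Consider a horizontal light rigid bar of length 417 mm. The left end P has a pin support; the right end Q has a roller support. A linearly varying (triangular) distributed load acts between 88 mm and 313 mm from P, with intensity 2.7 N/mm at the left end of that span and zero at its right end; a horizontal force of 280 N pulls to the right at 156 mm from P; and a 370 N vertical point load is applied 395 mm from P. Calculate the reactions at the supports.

P_x = -280.0 N, P_y = 204.5 N, Q_y = 469.2 N

Resultant of the triangular load: ½ × 2.7 × 225 = 303.75 N, acting at 163 mm from P (one-third of the span from the peak).
Taking moments about P: Q_y·417 − (½·2.7·225)·163 − 370·395 = 0 → Q_y = 195661.25/417 = 469.212 ≈ 469.2 N.
ΣF_y = 0: P_y + 469.212 − ½·2.7·225 − 370 = 0 → P_y = 204.5 N.
ΣF_x = 0: P_x + 280 = 0 → P_x = -280.0 N.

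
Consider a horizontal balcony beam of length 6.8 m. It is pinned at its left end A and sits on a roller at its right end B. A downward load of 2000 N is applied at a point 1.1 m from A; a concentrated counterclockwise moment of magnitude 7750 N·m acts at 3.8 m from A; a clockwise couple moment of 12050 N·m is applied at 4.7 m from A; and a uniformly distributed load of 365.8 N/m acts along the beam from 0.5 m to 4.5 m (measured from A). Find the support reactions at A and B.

A_x = 0, A_y = 1969 N, B_y = 1494 N

Resultant of the distributed load: 365.8 × 4 = 1463.2 N at 2.5 m from A.
ΣM about A: B_y·6.8 − 2000·1.1 + 7750 − 12050 − (365.8·4)·2.5 = 0 → B_y = 10158/6.8 = 1493.82 ≈ 1494 N.
ΣF_y = 0: A_y + 1493.82 − 2000 − 365.8·4 = 0 → A_y = 1969 N.
ΣF_x = 0: no horizontal applied forces, so A_x = 0.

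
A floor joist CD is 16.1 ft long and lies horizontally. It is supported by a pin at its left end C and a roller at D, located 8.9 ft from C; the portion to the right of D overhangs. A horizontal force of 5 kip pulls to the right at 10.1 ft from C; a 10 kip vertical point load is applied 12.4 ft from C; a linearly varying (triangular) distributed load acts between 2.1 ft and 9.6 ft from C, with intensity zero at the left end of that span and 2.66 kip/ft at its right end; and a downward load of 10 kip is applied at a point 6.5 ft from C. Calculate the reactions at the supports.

C_x = -5.000 kip, C_y = 0.7815 kip, D_y = 29.19 kip

Resultant of the triangular load: ½ × 2.66 × 7.5 = 9.975 kip, acting at 7.1 ft from C (one-third of the span from the peak).
Moments about C: D_y·8.9 − 10·12.4 − (½·2.66·7.5)·7.1 − 10·6.5 = 0 → D_y = 259.8225/8.9 = 29.1935 ≈ 29.19 kip.
ΣF_y = 0: C_y + 29.1935 − 10 − ½·2.66·7.5 − 10 = 0 → C_y = 0.7815 kip.
ΣF_x = 0: C_x + 5 = 0 → C_x = -5.000 kip.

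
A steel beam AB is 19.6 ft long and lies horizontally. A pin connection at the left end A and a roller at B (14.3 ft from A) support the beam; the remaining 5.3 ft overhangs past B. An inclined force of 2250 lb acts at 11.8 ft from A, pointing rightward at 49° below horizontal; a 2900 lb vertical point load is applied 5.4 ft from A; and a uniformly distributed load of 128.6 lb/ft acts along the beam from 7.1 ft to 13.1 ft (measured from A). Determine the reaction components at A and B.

Resultant of the distributed load: 128.6 × 6 = 771.6 lb at 10.1 ft from A.
Taking moments about A: B_y·14.3 − 2250·sin49°·11.8 − 2900·5.4 − (128.6·6)·10.1 = 0 → B_y = 43490.7/14.3 = 3041.31 ≈ 3041 lb.
ΣF_y = 0: A_y + 3041.31 − 2250·sin49° − 2900 − 128.6·6 = 0 → A_y = 2328 lb.
ΣF_x = 0: A_x + 2250·cos49° = 0 → A_x = -1476 lb.

A_x = -1476 lb, A_y = 2328 lb, B_y = 3041 lb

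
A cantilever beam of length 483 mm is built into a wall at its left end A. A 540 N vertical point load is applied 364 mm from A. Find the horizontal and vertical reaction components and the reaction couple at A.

A_x = 0, A_y = 540.0 N, M_A = 196600 N·mm

ΣF_x = 0: A_x = 0.
ΣF_y = 0: A_y − 540 = 0 → A_y = 540.0 N.
ΣM about A: M_A − 540·364 = 0 → M_A = 196600 N·mm.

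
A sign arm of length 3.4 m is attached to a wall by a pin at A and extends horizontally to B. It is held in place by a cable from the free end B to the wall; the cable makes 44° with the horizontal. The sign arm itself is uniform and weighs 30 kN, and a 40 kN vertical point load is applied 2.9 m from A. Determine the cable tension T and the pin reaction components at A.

T = 70.71 kN, A_x = 50.86 kN, A_y = 20.88 kN

ΣM about A: T·sin44°·3.4 − 30·1.7 − 40·2.9 = 0 → T = 167/(3.4·0.694658) = 70.7077 ≈ 70.71 kN.
ΣF_x = 0: A_x − T·cos44° = 0 → A_x = 70.7077 × 0.71934 = 50.86 kN.
ΣF_y = 0: A_y + T·sin44° − 30 − 40 = 0 → A_y = 70 − 70.7077 × 0.694658 = 20.88 kN.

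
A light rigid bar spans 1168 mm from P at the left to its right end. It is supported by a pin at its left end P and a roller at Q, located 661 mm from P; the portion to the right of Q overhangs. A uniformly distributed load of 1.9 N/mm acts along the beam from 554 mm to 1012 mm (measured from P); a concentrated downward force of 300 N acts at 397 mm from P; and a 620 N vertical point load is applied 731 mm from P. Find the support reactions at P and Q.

P_x = 0, P_y = -106.5 N, Q_y = 1897 N

Resultant of the distributed load: 1.9 × 458 = 870.2 N at 783 mm from P.
Taking moments about P: Q_y·661 − (1.9·458)·783 − 300·397 − 620·731 = 0 → Q_y = 1253686.6/661 = 1896.65 ≈ 1897 N.
ΣF_y = 0: P_y + 1896.65 − 1.9·458 − 300 − 620 = 0 → P_y = -106.5 N.
ΣF_x = 0: no horizontal applied forces, so P_x = 0.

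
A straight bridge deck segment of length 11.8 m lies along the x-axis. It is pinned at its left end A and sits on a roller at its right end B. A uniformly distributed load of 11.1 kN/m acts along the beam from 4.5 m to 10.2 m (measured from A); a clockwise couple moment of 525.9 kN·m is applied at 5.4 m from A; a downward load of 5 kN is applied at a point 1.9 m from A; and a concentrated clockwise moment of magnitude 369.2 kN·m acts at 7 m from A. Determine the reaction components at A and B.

Resultant of the distributed load: 11.1 × 5.7 = 63.27 kN at 7.35 m from A.
Moments about A: B_y·11.8 − (11.1·5.7)·7.35 − 525.9 − 5·1.9 − 369.2 = 0 → B_y = 1369.6345/11.8 = 116.071 ≈ 116.1 kN.
ΣF_y = 0: A_y + 116.071 − 11.1·5.7 − 5 = 0 → A_y = -47.80 kN.
ΣF_x = 0: no horizontal applied forces, so A_x = 0.

A_x = 0, A_y = -47.80 kN, B_y = 116.1 kN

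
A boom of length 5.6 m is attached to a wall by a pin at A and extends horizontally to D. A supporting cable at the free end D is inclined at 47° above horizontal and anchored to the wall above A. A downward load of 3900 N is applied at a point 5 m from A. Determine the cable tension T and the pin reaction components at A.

ΣM about A: T·sin47°·5.6 − 3900·5 = 0 → T = 19500/(5.6·0.731354) = 4761.23 ≈ 4761 N.
ΣF_x = 0: A_x − T·cos47° = 0 → A_x = 4761.23 × 0.681998 = 3247 N.
ΣF_y = 0: A_y + T·sin47° − 3900 = 0 → A_y = 3900 − 4761.23 × 0.731354 = 417.9 N.

T = 4761 N, A_x = 3247 N, A_y = 417.9 N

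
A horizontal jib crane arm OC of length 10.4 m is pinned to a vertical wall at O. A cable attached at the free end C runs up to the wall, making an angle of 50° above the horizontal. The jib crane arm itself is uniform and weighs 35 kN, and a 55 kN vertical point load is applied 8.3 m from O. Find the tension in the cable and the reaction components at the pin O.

ΣM about O: T·sin50°·10.4 − 35·5.2 − 55·8.3 = 0 → T = 638.5/(10.4·0.766044) = 80.1445 ≈ 80.14 kN.
ΣF_x = 0: O_x − T·cos50° = 0 → O_x = 80.1445 × 0.642788 = 51.52 kN.
ΣF_y = 0: O_y + T·sin50° − 35 − 55 = 0 → O_y = 90 − 80.1445 × 0.766044 = 28.61 kN.

T = 80.14 kN, O_x = 51.52 kN, O_y = 28.61 kN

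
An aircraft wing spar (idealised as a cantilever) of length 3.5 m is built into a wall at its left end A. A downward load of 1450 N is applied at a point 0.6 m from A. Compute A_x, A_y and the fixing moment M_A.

A_x = 0, A_y = 1450 N, M_A = 870.0 N·m

ΣF_x = 0: A_x = 0.
ΣF_y = 0: A_y − 1450 = 0 → A_y = 1450 N.
ΣM about A: M_A − 1450·0.6 = 0 → M_A = 870.0 N·m.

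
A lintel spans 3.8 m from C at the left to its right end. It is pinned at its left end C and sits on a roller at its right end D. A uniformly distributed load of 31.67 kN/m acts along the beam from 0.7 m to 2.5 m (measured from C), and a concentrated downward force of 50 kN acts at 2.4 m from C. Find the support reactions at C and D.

C_x = 0, C_y = 51.42 kN, D_y = 55.58 kN

Resultant of the distributed load: 31.67 × 1.8 = 57.006 kN at 1.6 m from C.
ΣM about C: D_y·3.8 − (31.67·1.8)·1.6 − 50·2.4 = 0 → D_y = 211.2096/3.8 = 55.5815 ≈ 55.58 kN.
ΣF_y = 0: C_y + 55.5815 − 31.67·1.8 − 50 = 0 → C_y = 51.42 kN.
ΣF_x = 0: no horizontal applied forces, so C_x = 0.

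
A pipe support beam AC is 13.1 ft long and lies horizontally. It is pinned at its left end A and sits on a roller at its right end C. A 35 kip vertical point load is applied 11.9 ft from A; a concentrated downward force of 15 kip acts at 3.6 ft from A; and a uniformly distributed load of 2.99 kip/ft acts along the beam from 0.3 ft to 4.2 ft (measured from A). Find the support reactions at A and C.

Resultant of the distributed load: 2.99 × 3.9 = 11.661 kip at 2.25 ft from A.
ΣM about A: C_y·13.1 − 35·11.9 − 15·3.6 − (2.99·3.9)·2.25 = 0 → C_y = 496.73725/13.1 = 37.9189 ≈ 37.92 kip.
ΣF_y = 0: A_y + 37.9189 − 35 − 15 − 2.99·3.9 = 0 → A_y = 23.74 kip.
ΣF_x = 0: no horizontal applied forces, so A_x = 0.

A_x = 0, A_y = 23.74 kip, C_y = 37.92 kip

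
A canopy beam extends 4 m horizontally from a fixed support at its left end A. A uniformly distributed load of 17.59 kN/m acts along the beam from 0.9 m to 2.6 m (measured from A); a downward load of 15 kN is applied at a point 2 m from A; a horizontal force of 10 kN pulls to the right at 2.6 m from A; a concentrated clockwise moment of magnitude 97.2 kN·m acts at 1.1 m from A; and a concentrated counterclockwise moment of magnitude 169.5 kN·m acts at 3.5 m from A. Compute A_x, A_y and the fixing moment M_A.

Resultant of the distributed load: 17.59 × 1.7 = 29.903 kN at 1.75 m from A.
ΣF_x = 0: A_x + 10 = 0 → A_x = -10.00 kN.
ΣF_y = 0: A_y − 17.59·1.7 − 15 = 0 → A_y = 44.90 kN.
ΣM about A: M_A − (17.59·1.7)·1.75 − 15·2 − 97.2 + 169.5 = 0 → M_A = 10.03 kN·m.

A_x = -10.00 kN, A_y = 44.90 kN, M_A = 10.03 kN·m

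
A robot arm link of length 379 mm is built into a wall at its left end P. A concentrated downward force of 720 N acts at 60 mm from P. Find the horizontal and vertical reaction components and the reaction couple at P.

ΣF_x = 0: P_x = 0.
ΣF_y = 0: P_y − 720 = 0 → P_y = 720.0 N.
ΣM about P: M_P − 720·60 = 0 → M_P = 43200 N·mm.

P_x = 0, P_y = 720.0 N, M_P = 43200 N·mm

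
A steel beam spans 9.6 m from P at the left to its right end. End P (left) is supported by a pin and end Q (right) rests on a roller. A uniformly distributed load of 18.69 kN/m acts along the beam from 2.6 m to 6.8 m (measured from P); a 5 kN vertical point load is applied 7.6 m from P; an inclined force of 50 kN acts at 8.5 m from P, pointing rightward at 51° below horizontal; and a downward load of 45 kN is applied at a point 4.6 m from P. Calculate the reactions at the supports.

P_x = -31.47 kN, P_y = 69.00 kN, Q_y = 98.36 kN

Resultant of the distributed load: 18.69 × 4.2 = 78.498 kN at 4.7 m from P.
ΣM about P: Q_y·9.6 − (18.69·4.2)·4.7 − 5·7.6 − 50·sin51°·8.5 − 45·4.6 = 0 → Q_y = 944.228/9.6 = 98.3571 ≈ 98.36 kN.
ΣF_y = 0: P_y + 98.3571 − 18.69·4.2 − 5 − 50·sin51° − 45 = 0 → P_y = 69.00 kN.
ΣF_x = 0: P_x + 50·cos51° = 0 → P_x = -31.47 kN.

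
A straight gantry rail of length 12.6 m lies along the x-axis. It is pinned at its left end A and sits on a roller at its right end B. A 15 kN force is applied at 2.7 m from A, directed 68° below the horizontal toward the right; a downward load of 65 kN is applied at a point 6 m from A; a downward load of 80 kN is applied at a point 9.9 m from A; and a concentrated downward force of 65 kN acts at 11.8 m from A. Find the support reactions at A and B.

A_x = -5.619 kN, A_y = 66.24 kN, B_y = 157.7 kN

ΣM about A: B_y·12.6 − 15·sin68°·2.7 − 65·6 − 80·9.9 − 65·11.8 = 0 → B_y = 1986.55/12.6 = 157.663 ≈ 157.7 kN.
ΣF_y = 0: A_y + 157.663 − 15·sin68° − 65 − 80 − 65 = 0 → A_y = 66.24 kN.
ΣF_x = 0: A_x + 15·cos68° = 0 → A_x = -5.619 kN.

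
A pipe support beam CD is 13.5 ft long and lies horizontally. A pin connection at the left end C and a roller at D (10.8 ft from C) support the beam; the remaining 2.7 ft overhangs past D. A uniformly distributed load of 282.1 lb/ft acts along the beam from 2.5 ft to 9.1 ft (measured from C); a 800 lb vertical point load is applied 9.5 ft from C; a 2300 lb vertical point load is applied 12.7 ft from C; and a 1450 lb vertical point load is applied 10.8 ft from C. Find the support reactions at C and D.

C_x = 0, C_y = 553.6 lb, D_y = 5858 lb

Resultant of the distributed load: 282.1 × 6.6 = 1861.86 lb at 5.8 ft from C.
Moments about C: D_y·10.8 − (282.1·6.6)·5.8 − 800·9.5 − 2300·12.7 − 1450·10.8 = 0 → D_y = 63268.788/10.8 = 5858.22 ≈ 5858 lb.
ΣF_y = 0: C_y + 5858.22 − 282.1·6.6 − 800 − 2300 − 1450 = 0 → C_y = 553.6 lb.
ΣF_x = 0: no horizontal applied forces, so C_x = 0.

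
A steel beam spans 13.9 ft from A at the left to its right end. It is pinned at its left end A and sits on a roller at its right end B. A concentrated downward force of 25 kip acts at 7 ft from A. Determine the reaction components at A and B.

ΣM about A: B_y·13.9 − 25·7 = 0 → B_y = 175/13.9 = 12.5899 ≈ 12.59 kip.
ΣF_y = 0: A_y + 12.5899 − 25 = 0 → A_y = 12.41 kip.
ΣF_x = 0: no horizontal applied forces, so A_x = 0.

A_x = 0, A_y = 12.41 kip, B_y = 12.59 kip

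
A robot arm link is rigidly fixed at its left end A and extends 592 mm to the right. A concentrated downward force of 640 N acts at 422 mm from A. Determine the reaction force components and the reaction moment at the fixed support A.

A_x = 0, A_y = 640.0 N, M_A = 270100 N·mm

ΣF_x = 0: A_x = 0.
ΣF_y = 0: A_y − 640 = 0 → A_y = 640.0 N.
ΣM about A: M_A − 640·422 = 0 → M_A = 270100 N·mm.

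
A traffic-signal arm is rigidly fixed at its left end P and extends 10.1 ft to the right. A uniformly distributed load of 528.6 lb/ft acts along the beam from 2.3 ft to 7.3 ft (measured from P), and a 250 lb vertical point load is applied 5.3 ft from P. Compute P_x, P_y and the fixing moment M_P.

P_x = 0, P_y = 2893 lb, M_P = 14010 lb·ft

Resultant of the distributed load: 528.6 × 5 = 2643 lb at 4.8 ft from P.
ΣF_x = 0: P_x = 0.
ΣF_y = 0: P_y − 528.6·5 − 250 = 0 → P_y = 2893 lb.
ΣM about P: M_P − (528.6·5)·4.8 − 250·5.3 = 0 → M_P = 14010 lb·ft.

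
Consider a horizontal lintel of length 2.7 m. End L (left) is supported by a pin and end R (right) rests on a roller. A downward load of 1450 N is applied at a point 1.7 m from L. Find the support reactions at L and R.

ΣM about L: R_y·2.7 − 1450·1.7 = 0 → R_y = 2465/2.7 = 912.963 ≈ 913.0 N.
ΣF_y = 0: L_y + 912.963 − 1450 = 0 → L_y = 537.0 N.
ΣF_x = 0: no horizontal applied forces, so L_x = 0.

L_x = 0, L_y = 537.0 N, R_y = 913.0 N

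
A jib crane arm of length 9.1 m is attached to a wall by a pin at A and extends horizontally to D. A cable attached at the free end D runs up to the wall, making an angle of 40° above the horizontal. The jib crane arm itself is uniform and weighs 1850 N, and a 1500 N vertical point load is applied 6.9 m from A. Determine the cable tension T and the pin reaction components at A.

ΣM about A: T·sin40°·9.1 − 1850·4.55 − 1500·6.9 = 0 → T = 18767.5/(9.1·0.642788) = 3208.46 ≈ 3208 N.
ΣF_x = 0: A_x − T·cos40° = 0 → A_x = 3208.46 × 0.766044 = 2458 N.
ΣF_y = 0: A_y + T·sin40° − 1850 − 1500 = 0 → A_y = 3350 − 3208.46 × 0.642788 = 1288 N.

T = 3208 N, A_x = 2458 N, A_y = 1288 N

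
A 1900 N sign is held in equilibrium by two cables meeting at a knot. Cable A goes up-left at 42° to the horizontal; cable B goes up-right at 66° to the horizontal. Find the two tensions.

T_A = 812.6 N, T_B = 1485 N

ΣF_x = 0: −T_A·cos42° + T_B·cos66° = 0 → T_B = 1.82709·T_A.
ΣF_y = 0: T_A·sin42° + T_B·sin66° = 1900.
Substitute: T_A·(0.669131 + 1.82709·0.913545) = 1900 → T_A = 812.57 ≈ 812.6 N.
Then T_B = 1.82709 × 812.57 = 1485 N.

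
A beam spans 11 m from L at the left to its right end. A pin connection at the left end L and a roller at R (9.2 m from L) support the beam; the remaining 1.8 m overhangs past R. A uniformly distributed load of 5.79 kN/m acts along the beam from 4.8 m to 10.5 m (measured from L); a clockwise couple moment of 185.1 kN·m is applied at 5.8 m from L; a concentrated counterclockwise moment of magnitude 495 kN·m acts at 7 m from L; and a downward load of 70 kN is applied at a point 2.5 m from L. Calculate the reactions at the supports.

L_x = 0, L_y = 90.22 kN, R_y = 12.78 kN

Resultant of the distributed load: 5.79 × 5.7 = 33.003 kN at 7.65 m from L.
Taking moments about L: R_y·9.2 − (5.79·5.7)·7.65 − 185.1 + 495 − 70·2.5 = 0 → R_y = 117.57295/9.2 = 12.7797 ≈ 12.78 kN.
ΣF_y = 0: L_y + 12.7797 − 5.79·5.7 − 70 = 0 → L_y = 90.22 kN.
ΣF_x = 0: no horizontal applied forces, so L_x = 0.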